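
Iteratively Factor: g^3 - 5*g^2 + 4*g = (g)*(g^2 - 5*g + 4) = g*(g - 1)*(g - 4)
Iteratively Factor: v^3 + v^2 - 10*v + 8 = (v - 2)*(v^2 + 3*v - 4) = (v - 2)*(v + 4)*(v - 1)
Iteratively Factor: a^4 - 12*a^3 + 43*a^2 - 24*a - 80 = (a - 5)*(a^3 - 7*a^2 + 8*a + 16) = (a - 5)*(a - 4)*(a^2 - 3*a - 4) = (a - 5)*(a - 4)*(a + 1)*(a - 4)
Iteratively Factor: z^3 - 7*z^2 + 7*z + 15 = (z + 1)*(z^2 - 8*z + 15) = (z - 5)*(z + 1)*(z - 3)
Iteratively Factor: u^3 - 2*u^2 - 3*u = (u - 3)*(u^2 + u) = (u - 3)*(u + 1)*(u)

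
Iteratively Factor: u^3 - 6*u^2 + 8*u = (u - 2)*(u^2 - 4*u) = u*(u - 2)*(u - 4)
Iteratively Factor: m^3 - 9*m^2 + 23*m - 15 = (m - 3)*(m^2 - 6*m + 5) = (m - 5)*(m - 3)*(m - 1)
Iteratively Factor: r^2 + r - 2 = (r - 1)*(r + 2)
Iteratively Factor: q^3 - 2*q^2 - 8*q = (q)*(q^2 - 2*q - 8) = q*(q + 2)*(q - 4)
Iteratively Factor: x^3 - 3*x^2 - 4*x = (x + 1)*(x^2 - 4*x) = (x - 4)*(x + 1)*(x)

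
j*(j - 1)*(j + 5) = j^3 + 4*j^2 - 5*j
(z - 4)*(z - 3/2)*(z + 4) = z^3 - 3*z^2/2 - 16*z + 24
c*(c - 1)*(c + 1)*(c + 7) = c^4 + 7*c^3 - c^2 - 7*c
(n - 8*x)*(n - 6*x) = n^2 - 14*n*x + 48*x^2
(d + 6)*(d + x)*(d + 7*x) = d^3 + 8*d^2*x + 6*d^2 + 7*d*x^2 + 48*d*x + 42*x^2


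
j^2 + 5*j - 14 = (j - 2)*(j + 7)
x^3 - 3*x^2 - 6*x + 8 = (x - 4)*(x - 1)*(x + 2)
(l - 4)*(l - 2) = l^2 - 6*l + 8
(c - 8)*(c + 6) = c^2 - 2*c - 48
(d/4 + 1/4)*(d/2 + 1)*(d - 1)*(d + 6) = d^4/8 + d^3 + 11*d^2/8 - d - 3/2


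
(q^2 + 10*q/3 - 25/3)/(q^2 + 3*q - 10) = (q - 5/3)/(q - 2)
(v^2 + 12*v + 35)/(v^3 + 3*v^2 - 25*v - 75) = (v + 7)/(v^2 - 2*v - 15)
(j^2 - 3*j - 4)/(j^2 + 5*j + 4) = (j - 4)/(j + 4)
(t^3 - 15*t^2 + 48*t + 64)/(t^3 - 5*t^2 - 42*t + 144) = (t^2 - 7*t - 8)/(t^2 + 3*t - 18)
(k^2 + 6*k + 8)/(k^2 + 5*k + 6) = (k + 4)/(k + 3)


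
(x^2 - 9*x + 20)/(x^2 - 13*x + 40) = (x - 4)/(x - 8)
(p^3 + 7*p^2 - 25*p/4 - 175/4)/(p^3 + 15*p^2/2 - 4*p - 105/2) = (p + 5/2)/(p + 3)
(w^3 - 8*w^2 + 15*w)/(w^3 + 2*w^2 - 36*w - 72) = w*(w^2 - 8*w + 15)/(w^3 + 2*w^2 - 36*w - 72)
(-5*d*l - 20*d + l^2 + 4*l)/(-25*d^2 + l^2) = (l + 4)/(5*d + l)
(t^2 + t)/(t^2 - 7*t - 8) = t/(t - 8)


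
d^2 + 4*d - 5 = (d - 1)*(d + 5)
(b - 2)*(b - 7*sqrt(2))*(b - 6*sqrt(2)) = b^3 - 13*sqrt(2)*b^2 - 2*b^2 + 26*sqrt(2)*b + 84*b - 168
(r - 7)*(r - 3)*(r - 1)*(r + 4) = r^4 - 7*r^3 - 13*r^2 + 103*r - 84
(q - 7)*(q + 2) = q^2 - 5*q - 14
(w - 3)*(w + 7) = w^2 + 4*w - 21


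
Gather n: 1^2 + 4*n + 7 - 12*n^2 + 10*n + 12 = -12*n^2 + 14*n + 20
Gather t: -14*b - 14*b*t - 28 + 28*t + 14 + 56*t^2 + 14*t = -14*b + 56*t^2 + t*(42 - 14*b) - 14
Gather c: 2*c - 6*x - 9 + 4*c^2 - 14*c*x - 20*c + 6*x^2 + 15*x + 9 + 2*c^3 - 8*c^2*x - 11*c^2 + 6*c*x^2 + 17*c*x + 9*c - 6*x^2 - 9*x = 2*c^3 + c^2*(-8*x - 7) + c*(6*x^2 + 3*x - 9)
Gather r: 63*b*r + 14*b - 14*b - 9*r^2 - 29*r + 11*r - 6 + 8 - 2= -9*r^2 + r*(63*b - 18)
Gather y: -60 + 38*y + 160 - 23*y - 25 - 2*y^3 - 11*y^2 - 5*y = -2*y^3 - 11*y^2 + 10*y + 75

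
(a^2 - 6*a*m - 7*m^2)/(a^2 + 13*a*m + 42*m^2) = (a^2 - 6*a*m - 7*m^2)/(a^2 + 13*a*m + 42*m^2)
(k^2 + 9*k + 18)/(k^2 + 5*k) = (k^2 + 9*k + 18)/(k*(k + 5))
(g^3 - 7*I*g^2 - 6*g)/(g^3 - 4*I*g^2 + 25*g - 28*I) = g*(g - 6*I)/(g^2 - 3*I*g + 28)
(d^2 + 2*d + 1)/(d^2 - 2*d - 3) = (d + 1)/(d - 3)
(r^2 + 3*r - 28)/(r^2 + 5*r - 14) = (r - 4)/(r - 2)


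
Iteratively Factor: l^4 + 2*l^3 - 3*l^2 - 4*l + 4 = (l + 2)*(l^3 - 3*l + 2) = (l - 1)*(l + 2)*(l^2 + l - 2) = (l - 1)*(l + 2)^2*(l - 1)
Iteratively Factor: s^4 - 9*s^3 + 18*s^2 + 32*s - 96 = (s - 3)*(s^3 - 6*s^2 + 32) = (s - 4)*(s - 3)*(s^2 - 2*s - 8) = (s - 4)^2*(s - 3)*(s + 2)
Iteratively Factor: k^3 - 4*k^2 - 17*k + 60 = (k + 4)*(k^2 - 8*k + 15) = (k - 5)*(k + 4)*(k - 3)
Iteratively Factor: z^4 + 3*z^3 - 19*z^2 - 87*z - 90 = (z + 3)*(z^3 - 19*z - 30) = (z + 2)*(z + 3)*(z^2 - 2*z - 15) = (z - 5)*(z + 2)*(z + 3)*(z + 3)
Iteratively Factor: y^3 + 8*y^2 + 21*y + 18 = (y + 3)*(y^2 + 5*y + 6) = (y + 2)*(y + 3)*(y + 3)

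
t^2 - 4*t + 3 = (t - 3)*(t - 1)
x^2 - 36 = (x - 6)*(x + 6)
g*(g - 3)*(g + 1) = g^3 - 2*g^2 - 3*g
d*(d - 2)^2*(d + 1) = d^4 - 3*d^3 + 4*d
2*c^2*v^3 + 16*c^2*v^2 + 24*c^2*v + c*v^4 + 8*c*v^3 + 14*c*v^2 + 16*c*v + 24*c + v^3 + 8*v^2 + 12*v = (2*c + v)*(v + 2)*(v + 6)*(c*v + 1)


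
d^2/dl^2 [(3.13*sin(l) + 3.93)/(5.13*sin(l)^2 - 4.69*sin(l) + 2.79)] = (-82.3718970000001*sin(l)^5 - 489.008529*sin(l)^4 + 717.200163*sin(l)^3 + 718.14711*sin(l)^2 - 911.908908*sin(l) + 142.30425)/(135.005697*sin(l)^6 - 370.278783*sin(l)^5 + 558.792432*sin(l)^4 - 505.921087*sin(l)^3 + 303.904656*sin(l)^2 - 109.522287*sin(l) + 21.717639)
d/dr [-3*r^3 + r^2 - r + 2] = -9*r^2 + 2*r - 1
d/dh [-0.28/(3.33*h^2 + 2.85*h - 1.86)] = (1.8648*h + 0.798)/(3.33*h^2 + 2.85*h - 1.86)^2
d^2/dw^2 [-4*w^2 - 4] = -8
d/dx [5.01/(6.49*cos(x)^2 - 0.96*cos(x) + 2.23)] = (65.0298*cos(x) - 4.8096)*sin(x)/(6.49*cos(x)^2 - 0.96*cos(x) + 2.23)^2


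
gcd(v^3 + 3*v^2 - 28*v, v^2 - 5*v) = v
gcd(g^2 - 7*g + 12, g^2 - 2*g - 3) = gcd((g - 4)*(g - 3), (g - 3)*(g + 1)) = g - 3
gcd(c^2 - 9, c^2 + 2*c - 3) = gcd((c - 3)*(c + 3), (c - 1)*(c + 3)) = c + 3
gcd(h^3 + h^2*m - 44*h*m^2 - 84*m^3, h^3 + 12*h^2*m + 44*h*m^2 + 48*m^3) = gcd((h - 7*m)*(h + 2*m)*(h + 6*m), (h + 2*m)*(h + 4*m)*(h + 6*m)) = h^2 + 8*h*m + 12*m^2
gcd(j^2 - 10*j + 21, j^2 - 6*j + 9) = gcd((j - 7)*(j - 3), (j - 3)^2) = j - 3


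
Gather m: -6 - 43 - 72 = -121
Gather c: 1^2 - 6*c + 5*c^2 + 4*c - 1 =5*c^2 - 2*c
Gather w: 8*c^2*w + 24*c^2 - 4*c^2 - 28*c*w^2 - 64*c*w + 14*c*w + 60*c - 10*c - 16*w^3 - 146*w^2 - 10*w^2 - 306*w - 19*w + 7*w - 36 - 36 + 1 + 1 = 20*c^2 + 50*c - 16*w^3 + w^2*(-28*c - 156) + w*(8*c^2 - 50*c - 318) - 70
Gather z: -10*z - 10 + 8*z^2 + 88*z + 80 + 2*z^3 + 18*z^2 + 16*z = 2*z^3 + 26*z^2 + 94*z + 70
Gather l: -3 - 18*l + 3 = -18*l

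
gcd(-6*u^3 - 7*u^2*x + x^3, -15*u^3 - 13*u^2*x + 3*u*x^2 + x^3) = -3*u^2 - 2*u*x + x^2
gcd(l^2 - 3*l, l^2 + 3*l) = l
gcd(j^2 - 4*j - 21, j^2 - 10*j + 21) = j - 7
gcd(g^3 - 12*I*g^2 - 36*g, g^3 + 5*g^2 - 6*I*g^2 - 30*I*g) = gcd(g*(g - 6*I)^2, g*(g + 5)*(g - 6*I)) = g^2 - 6*I*g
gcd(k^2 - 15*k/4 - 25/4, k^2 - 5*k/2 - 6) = 1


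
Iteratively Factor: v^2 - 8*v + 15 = (v - 5)*(v - 3)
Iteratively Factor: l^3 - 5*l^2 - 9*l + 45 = (l - 3)*(l^2 - 2*l - 15) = (l - 5)*(l - 3)*(l + 3)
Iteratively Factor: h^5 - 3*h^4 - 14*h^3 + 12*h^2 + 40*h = (h + 2)*(h^4 - 5*h^3 - 4*h^2 + 20*h) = (h + 2)^2*(h^3 - 7*h^2 + 10*h) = (h - 2)*(h + 2)^2*(h^2 - 5*h) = h*(h - 2)*(h + 2)^2*(h - 5)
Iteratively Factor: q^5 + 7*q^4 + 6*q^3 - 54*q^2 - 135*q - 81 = (q + 3)*(q^4 + 4*q^3 - 6*q^2 - 36*q - 27) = (q - 3)*(q + 3)*(q^3 + 7*q^2 + 15*q + 9) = (q - 3)*(q + 3)^2*(q^2 + 4*q + 3) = (q - 3)*(q + 3)^3*(q + 1)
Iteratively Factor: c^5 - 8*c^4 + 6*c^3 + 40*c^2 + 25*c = (c)*(c^4 - 8*c^3 + 6*c^2 + 40*c + 25) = c*(c - 5)*(c^3 - 3*c^2 - 9*c - 5) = c*(c - 5)*(c + 1)*(c^2 - 4*c - 5) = c*(c - 5)^2*(c + 1)*(c + 1)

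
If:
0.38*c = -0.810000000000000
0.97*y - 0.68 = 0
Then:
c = -2.13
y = 0.70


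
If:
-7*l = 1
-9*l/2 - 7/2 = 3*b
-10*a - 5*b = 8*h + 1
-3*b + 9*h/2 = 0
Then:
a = 557/630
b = -20/21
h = -40/63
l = -1/7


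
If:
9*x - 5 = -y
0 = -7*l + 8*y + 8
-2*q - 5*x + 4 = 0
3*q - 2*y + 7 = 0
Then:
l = 480/49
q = 19/7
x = -2/7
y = 53/7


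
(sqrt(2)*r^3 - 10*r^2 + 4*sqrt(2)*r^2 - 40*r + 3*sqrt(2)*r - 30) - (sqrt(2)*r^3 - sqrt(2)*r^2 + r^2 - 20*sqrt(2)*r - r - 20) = -11*r^2 + 5*sqrt(2)*r^2 - 39*r + 23*sqrt(2)*r - 10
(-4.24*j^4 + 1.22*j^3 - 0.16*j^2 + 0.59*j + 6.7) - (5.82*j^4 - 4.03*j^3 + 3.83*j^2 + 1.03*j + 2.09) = -10.06*j^4 + 5.25*j^3 - 3.99*j^2 - 0.44*j + 4.61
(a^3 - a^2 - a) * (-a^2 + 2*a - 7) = -a^5 + 3*a^4 - 8*a^3 + 5*a^2 + 7*a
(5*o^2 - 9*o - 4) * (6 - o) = -5*o^3 + 39*o^2 - 50*o - 24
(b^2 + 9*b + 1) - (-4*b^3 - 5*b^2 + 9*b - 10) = 4*b^3 + 6*b^2 + 11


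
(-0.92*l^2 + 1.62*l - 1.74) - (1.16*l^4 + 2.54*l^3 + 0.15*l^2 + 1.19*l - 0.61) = -1.16*l^4 - 2.54*l^3 - 1.07*l^2 + 0.43*l - 1.13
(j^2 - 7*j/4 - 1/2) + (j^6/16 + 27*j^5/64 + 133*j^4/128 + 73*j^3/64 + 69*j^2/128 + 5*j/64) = j^6/16 + 27*j^5/64 + 133*j^4/128 + 73*j^3/64 + 197*j^2/128 - 107*j/64 - 1/2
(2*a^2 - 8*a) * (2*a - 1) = 4*a^3 - 18*a^2 + 8*a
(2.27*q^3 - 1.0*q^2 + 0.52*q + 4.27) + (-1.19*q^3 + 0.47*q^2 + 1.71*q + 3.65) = 1.08*q^3 - 0.53*q^2 + 2.23*q + 7.92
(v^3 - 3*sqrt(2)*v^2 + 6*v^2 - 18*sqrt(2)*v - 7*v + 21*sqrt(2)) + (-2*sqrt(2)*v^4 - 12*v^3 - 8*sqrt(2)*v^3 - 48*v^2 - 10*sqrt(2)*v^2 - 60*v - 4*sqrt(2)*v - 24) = -2*sqrt(2)*v^4 - 8*sqrt(2)*v^3 - 11*v^3 - 42*v^2 - 13*sqrt(2)*v^2 - 67*v - 22*sqrt(2)*v - 24 + 21*sqrt(2)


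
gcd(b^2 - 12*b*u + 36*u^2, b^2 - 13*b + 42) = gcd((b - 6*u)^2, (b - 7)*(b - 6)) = 1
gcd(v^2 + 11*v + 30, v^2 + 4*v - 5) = v + 5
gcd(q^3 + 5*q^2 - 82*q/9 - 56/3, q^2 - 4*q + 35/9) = q - 7/3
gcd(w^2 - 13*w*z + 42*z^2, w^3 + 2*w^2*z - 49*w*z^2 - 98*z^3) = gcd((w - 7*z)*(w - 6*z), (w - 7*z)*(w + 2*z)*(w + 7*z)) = -w + 7*z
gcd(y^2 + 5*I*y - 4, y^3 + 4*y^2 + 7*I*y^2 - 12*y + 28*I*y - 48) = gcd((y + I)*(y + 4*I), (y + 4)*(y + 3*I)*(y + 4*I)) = y + 4*I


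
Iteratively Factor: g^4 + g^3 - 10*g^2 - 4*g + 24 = (g - 2)*(g^3 + 3*g^2 - 4*g - 12) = (g - 2)*(g + 3)*(g^2 - 4) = (g - 2)^2*(g + 3)*(g + 2)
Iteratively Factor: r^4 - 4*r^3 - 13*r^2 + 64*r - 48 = (r - 3)*(r^3 - r^2 - 16*r + 16) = (r - 4)*(r - 3)*(r^2 + 3*r - 4) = (r - 4)*(r - 3)*(r - 1)*(r + 4)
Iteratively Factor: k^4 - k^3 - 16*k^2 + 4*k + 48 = (k - 2)*(k^3 + k^2 - 14*k - 24) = (k - 2)*(k + 3)*(k^2 - 2*k - 8) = (k - 2)*(k + 2)*(k + 3)*(k - 4)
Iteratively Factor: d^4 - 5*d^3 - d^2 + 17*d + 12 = (d - 3)*(d^3 - 2*d^2 - 7*d - 4) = (d - 4)*(d - 3)*(d^2 + 2*d + 1) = (d - 4)*(d - 3)*(d + 1)*(d + 1)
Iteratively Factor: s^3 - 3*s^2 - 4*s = (s + 1)*(s^2 - 4*s) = (s - 4)*(s + 1)*(s)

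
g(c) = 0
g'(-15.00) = 0.00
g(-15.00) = 0.00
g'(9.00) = 0.00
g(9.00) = 0.00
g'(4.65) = 0.00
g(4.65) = 0.00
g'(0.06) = 0.00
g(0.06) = 0.00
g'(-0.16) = 0.00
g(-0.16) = 0.00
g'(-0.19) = 0.00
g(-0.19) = 0.00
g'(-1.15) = 0.00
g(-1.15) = 0.00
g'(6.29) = 0.00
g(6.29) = 0.00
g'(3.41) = 0.00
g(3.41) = 0.00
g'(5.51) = 0.00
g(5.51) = 0.00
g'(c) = 0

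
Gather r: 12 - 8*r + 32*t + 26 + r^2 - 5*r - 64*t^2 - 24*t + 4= r^2 - 13*r - 64*t^2 + 8*t + 42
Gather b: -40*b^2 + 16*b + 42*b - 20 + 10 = -40*b^2 + 58*b - 10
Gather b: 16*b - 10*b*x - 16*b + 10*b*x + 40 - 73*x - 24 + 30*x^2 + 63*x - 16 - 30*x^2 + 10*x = 0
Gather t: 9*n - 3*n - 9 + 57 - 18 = 6*n + 30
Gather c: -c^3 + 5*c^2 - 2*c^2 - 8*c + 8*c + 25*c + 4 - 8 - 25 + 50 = -c^3 + 3*c^2 + 25*c + 21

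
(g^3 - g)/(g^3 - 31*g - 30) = g*(g - 1)/(g^2 - g - 30)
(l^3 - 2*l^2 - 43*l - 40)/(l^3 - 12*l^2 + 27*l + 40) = (l + 5)/(l - 5)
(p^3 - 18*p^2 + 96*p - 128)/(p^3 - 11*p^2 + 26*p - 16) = (p - 8)/(p - 1)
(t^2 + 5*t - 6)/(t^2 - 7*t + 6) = (t + 6)/(t - 6)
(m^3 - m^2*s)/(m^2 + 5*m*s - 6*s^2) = m^2/(m + 6*s)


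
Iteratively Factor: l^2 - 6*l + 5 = (l - 5)*(l - 1)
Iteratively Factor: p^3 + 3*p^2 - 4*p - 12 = (p + 2)*(p^2 + p - 6) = (p + 2)*(p + 3)*(p - 2)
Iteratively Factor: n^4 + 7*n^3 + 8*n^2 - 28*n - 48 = (n + 3)*(n^3 + 4*n^2 - 4*n - 16) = (n + 3)*(n + 4)*(n^2 - 4) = (n + 2)*(n + 3)*(n + 4)*(n - 2)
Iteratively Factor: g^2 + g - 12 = (g + 4)*(g - 3)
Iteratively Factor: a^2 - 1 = (a + 1)*(a - 1)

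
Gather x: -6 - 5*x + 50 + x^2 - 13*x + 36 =x^2 - 18*x + 80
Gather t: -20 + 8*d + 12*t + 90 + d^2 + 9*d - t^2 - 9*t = d^2 + 17*d - t^2 + 3*t + 70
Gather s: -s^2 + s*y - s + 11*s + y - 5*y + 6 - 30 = -s^2 + s*(y + 10) - 4*y - 24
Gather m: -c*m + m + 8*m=m*(9 - c)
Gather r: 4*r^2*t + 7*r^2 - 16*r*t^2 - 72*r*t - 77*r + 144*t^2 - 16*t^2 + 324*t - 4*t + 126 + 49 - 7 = r^2*(4*t + 7) + r*(-16*t^2 - 72*t - 77) + 128*t^2 + 320*t + 168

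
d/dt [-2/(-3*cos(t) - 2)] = 6*sin(t)/(3*cos(t) + 2)^2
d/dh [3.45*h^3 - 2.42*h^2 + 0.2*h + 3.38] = 10.35*h^2 - 4.84*h + 0.2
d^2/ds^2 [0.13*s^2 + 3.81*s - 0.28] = 0.260000000000000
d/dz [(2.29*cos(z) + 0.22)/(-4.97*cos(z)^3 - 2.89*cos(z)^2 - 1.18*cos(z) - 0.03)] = -(22.7626*cos(z)^3 + 9.8983*cos(z)^2 + 1.2716*cos(z) + 0.190900000000003)*sin(z)/(4.97*cos(z)^3 + 2.89*cos(z)^2 + 1.18*cos(z) + 0.03)^2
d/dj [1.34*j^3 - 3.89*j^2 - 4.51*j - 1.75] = 4.02*j^2 - 7.78*j - 4.51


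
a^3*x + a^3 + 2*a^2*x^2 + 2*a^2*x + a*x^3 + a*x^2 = (a + x)^2*(a*x + a)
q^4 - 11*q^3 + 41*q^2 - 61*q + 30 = (q - 5)*(q - 3)*(q - 2)*(q - 1)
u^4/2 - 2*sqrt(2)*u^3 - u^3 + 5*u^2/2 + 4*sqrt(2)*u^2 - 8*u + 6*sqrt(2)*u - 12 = (u/2 + 1/2)*(u - 3)*(u - 2*sqrt(2))^2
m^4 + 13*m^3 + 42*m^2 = m^2*(m + 6)*(m + 7)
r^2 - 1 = (r - 1)*(r + 1)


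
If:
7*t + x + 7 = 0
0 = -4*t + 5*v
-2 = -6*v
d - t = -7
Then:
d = -79/12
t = 5/12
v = 1/3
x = -119/12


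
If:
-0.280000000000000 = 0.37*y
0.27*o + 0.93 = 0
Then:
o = -3.44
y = -0.76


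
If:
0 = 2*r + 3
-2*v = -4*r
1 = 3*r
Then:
No Solution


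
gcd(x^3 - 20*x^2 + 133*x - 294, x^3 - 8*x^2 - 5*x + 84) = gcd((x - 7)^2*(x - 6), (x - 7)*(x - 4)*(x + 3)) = x - 7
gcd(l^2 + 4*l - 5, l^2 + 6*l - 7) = l - 1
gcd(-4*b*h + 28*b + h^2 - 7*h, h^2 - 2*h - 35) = h - 7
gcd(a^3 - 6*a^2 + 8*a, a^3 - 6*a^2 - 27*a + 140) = a - 4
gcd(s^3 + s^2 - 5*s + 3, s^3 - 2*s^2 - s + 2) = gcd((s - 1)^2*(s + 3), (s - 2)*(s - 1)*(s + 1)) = s - 1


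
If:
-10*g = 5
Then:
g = -1/2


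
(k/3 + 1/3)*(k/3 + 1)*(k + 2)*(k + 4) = k^4/9 + 10*k^3/9 + 35*k^2/9 + 50*k/9 + 8/3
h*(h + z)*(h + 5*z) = h^3 + 6*h^2*z + 5*h*z^2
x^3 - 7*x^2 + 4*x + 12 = (x - 6)*(x - 2)*(x + 1)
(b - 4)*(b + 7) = b^2 + 3*b - 28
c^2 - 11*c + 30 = (c - 6)*(c - 5)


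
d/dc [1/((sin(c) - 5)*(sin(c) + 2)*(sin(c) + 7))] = (-3*sin(c)^2 - 8*sin(c) + 31)*cos(c)/((sin(c) - 5)^2*(sin(c) + 2)^2*(sin(c) + 7)^2)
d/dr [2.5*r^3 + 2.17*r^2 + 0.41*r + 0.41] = 7.5*r^2 + 4.34*r + 0.41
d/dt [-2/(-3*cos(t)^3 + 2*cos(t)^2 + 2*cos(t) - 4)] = 2*(9*cos(t)^2 - 4*cos(t) - 2)*sin(t)/(-cos(t)/4 + cos(2*t) - 3*cos(3*t)/4 - 3)^2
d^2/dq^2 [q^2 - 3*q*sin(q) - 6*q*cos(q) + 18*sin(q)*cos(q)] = 3*q*sin(q) + 6*q*cos(q) + 12*sin(q) - 36*sin(2*q) - 6*cos(q) + 2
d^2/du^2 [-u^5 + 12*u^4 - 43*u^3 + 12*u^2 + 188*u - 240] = -20*u^3 + 144*u^2 - 258*u + 24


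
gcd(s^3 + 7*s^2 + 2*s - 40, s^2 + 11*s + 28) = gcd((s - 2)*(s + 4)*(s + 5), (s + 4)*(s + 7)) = s + 4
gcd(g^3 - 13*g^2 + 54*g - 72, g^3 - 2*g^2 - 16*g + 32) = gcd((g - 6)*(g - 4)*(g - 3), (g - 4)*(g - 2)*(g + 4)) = g - 4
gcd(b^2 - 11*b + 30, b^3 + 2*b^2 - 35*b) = b - 5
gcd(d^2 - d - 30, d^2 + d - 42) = d - 6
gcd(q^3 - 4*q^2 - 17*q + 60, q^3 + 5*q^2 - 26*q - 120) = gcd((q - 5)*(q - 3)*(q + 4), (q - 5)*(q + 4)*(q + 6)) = q^2 - q - 20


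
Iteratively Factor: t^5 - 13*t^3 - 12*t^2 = (t + 1)*(t^4 - t^3 - 12*t^2) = (t + 1)*(t + 3)*(t^3 - 4*t^2) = t*(t + 1)*(t + 3)*(t^2 - 4*t) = t^2*(t + 1)*(t + 3)*(t - 4)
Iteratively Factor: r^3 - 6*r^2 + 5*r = (r - 1)*(r^2 - 5*r) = r*(r - 1)*(r - 5)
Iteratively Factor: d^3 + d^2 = (d)*(d^2 + d) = d*(d + 1)*(d)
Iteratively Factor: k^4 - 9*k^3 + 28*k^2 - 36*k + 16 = (k - 2)*(k^3 - 7*k^2 + 14*k - 8) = (k - 2)^2*(k^2 - 5*k + 4) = (k - 2)^2*(k - 1)*(k - 4)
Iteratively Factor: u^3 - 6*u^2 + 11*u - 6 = (u - 1)*(u^2 - 5*u + 6) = (u - 2)*(u - 1)*(u - 3)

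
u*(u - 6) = u^2 - 6*u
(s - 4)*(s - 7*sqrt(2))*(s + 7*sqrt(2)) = s^3 - 4*s^2 - 98*s + 392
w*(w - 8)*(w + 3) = w^3 - 5*w^2 - 24*w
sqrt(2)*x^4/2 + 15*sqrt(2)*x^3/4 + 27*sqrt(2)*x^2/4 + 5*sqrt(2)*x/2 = x*(x + 1/2)*(x + 5)*(sqrt(2)*x/2 + sqrt(2))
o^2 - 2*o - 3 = (o - 3)*(o + 1)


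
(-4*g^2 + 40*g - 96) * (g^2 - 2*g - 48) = -4*g^4 + 48*g^3 + 16*g^2 - 1728*g + 4608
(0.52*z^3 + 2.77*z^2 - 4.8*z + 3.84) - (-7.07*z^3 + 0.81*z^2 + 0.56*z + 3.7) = 7.59*z^3 + 1.96*z^2 - 5.36*z + 0.14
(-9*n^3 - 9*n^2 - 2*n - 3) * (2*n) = -18*n^4 - 18*n^3 - 4*n^2 - 6*n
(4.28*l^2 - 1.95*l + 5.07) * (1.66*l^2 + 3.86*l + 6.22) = 7.1048*l^4 + 13.2838*l^3 + 27.5108*l^2 + 7.4412*l + 31.5354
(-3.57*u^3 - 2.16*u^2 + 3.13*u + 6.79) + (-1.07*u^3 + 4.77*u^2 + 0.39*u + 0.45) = -4.64*u^3 + 2.61*u^2 + 3.52*u + 7.24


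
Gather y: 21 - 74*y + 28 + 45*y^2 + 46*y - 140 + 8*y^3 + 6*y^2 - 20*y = 8*y^3 + 51*y^2 - 48*y - 91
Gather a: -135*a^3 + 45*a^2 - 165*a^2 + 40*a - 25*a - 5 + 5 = -135*a^3 - 120*a^2 + 15*a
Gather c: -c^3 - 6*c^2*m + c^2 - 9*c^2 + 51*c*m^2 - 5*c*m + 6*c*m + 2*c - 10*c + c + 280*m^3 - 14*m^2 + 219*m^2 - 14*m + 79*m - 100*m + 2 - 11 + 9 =-c^3 + c^2*(-6*m - 8) + c*(51*m^2 + m - 7) + 280*m^3 + 205*m^2 - 35*m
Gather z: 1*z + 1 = z + 1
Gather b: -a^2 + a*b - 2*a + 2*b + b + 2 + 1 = -a^2 - 2*a + b*(a + 3) + 3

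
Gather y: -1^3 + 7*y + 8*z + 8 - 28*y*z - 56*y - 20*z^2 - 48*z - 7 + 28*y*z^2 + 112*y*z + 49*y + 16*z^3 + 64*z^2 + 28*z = y*(28*z^2 + 84*z) + 16*z^3 + 44*z^2 - 12*z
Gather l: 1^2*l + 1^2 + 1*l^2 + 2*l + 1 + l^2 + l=2*l^2 + 4*l + 2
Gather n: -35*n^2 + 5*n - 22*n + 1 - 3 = -35*n^2 - 17*n - 2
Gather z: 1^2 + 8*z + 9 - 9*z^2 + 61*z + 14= -9*z^2 + 69*z + 24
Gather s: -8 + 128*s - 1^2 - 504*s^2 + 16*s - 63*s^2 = -567*s^2 + 144*s - 9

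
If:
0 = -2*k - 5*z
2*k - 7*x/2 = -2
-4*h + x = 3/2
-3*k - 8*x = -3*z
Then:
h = -753/2456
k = -160/307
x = 84/307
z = 64/307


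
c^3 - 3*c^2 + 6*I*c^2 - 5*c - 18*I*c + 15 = (c - 3)*(c + I)*(c + 5*I)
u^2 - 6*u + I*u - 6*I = (u - 6)*(u + I)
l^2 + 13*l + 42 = (l + 6)*(l + 7)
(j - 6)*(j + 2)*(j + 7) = j^3 + 3*j^2 - 40*j - 84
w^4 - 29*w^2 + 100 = (w - 5)*(w - 2)*(w + 2)*(w + 5)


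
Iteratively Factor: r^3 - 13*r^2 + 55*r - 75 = (r - 5)*(r^2 - 8*r + 15) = (r - 5)*(r - 3)*(r - 5)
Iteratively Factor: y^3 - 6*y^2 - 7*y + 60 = (y - 4)*(y^2 - 2*y - 15) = (y - 5)*(y - 4)*(y + 3)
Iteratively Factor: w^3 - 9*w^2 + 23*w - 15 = (w - 1)*(w^2 - 8*w + 15) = (w - 3)*(w - 1)*(w - 5)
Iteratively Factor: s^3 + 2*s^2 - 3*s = (s + 3)*(s^2 - s) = (s - 1)*(s + 3)*(s)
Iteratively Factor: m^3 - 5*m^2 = (m - 5)*(m^2) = m*(m - 5)*(m)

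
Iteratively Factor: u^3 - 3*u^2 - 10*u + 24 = (u + 3)*(u^2 - 6*u + 8) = (u - 4)*(u + 3)*(u - 2)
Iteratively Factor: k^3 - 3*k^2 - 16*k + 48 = (k + 4)*(k^2 - 7*k + 12) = (k - 4)*(k + 4)*(k - 3)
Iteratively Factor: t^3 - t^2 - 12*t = (t + 3)*(t^2 - 4*t) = t*(t + 3)*(t - 4)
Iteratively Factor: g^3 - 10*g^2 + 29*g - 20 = (g - 5)*(g^2 - 5*g + 4) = (g - 5)*(g - 1)*(g - 4)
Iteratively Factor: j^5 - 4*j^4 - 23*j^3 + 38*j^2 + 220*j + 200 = (j + 2)*(j^4 - 6*j^3 - 11*j^2 + 60*j + 100) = (j - 5)*(j + 2)*(j^3 - j^2 - 16*j - 20) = (j - 5)*(j + 2)^2*(j^2 - 3*j - 10) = (j - 5)*(j + 2)^3*(j - 5)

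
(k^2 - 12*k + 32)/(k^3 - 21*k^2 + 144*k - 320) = (k - 4)/(k^2 - 13*k + 40)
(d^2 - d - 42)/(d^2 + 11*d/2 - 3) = 2*(d - 7)/(2*d - 1)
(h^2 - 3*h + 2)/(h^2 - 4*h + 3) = (h - 2)/(h - 3)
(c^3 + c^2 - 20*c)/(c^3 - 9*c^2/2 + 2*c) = 2*(c + 5)/(2*c - 1)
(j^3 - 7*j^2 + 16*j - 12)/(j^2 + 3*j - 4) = (j^3 - 7*j^2 + 16*j - 12)/(j^2 + 3*j - 4)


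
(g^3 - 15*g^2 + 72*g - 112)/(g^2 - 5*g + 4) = (g^2 - 11*g + 28)/(g - 1)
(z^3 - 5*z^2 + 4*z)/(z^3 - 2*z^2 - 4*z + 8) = z*(z^2 - 5*z + 4)/(z^3 - 2*z^2 - 4*z + 8)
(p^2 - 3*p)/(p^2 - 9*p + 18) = p/(p - 6)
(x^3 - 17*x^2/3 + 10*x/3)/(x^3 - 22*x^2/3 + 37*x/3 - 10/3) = x*(3*x - 2)/(3*x^2 - 7*x + 2)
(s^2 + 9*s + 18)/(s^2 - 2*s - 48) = (s + 3)/(s - 8)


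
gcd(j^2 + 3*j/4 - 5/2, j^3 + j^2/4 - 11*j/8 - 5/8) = j - 5/4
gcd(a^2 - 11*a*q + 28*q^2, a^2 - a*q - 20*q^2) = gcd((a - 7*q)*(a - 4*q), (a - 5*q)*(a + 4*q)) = 1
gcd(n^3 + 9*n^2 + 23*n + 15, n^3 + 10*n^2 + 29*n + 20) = n^2 + 6*n + 5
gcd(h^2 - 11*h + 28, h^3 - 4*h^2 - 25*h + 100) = h - 4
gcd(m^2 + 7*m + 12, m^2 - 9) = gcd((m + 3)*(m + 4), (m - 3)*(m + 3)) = m + 3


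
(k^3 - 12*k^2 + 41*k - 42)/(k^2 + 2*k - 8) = (k^2 - 10*k + 21)/(k + 4)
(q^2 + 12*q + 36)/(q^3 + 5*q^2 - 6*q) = (q + 6)/(q*(q - 1))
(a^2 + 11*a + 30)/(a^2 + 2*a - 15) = (a + 6)/(a - 3)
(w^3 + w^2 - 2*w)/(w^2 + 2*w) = w - 1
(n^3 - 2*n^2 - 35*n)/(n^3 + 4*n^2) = (n^2 - 2*n - 35)/(n*(n + 4))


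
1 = 1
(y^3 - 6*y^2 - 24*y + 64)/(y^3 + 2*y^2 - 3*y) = (y^3 - 6*y^2 - 24*y + 64)/(y*(y^2 + 2*y - 3))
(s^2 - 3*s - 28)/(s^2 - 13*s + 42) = (s + 4)/(s - 6)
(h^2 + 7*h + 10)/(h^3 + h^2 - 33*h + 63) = (h^2 + 7*h + 10)/(h^3 + h^2 - 33*h + 63)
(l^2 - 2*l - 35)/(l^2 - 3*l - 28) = (l + 5)/(l + 4)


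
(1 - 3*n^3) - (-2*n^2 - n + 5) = -3*n^3 + 2*n^2 + n - 4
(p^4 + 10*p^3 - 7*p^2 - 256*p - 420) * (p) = p^5 + 10*p^4 - 7*p^3 - 256*p^2 - 420*p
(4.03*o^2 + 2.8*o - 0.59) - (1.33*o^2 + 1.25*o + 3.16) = 2.7*o^2 + 1.55*o - 3.75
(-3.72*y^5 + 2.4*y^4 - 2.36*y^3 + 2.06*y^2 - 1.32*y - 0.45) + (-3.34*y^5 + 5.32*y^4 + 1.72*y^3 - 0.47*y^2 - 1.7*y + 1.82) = -7.06*y^5 + 7.72*y^4 - 0.64*y^3 + 1.59*y^2 - 3.02*y + 1.37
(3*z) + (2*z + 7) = 5*z + 7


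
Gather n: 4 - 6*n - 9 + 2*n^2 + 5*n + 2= 2*n^2 - n - 3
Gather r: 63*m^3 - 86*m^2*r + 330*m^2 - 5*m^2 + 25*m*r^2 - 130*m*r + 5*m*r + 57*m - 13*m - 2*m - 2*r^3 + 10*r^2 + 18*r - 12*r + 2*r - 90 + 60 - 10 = 63*m^3 + 325*m^2 + 42*m - 2*r^3 + r^2*(25*m + 10) + r*(-86*m^2 - 125*m + 8) - 40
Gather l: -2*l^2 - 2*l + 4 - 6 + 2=-2*l^2 - 2*l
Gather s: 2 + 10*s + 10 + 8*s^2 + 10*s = 8*s^2 + 20*s + 12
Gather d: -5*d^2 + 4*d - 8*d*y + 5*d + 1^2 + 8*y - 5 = -5*d^2 + d*(9 - 8*y) + 8*y - 4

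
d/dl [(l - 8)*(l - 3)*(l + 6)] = 3*l^2 - 10*l - 42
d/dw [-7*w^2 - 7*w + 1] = -14*w - 7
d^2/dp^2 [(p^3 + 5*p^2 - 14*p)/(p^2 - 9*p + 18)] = 4*(47*p^3 - 378*p^2 + 864*p - 324)/(p^6 - 27*p^5 + 297*p^4 - 1701*p^3 + 5346*p^2 - 8748*p + 5832)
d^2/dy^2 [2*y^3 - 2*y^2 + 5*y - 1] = 12*y - 4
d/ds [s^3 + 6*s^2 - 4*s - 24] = 3*s^2 + 12*s - 4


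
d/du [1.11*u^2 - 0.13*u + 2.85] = 2.22*u - 0.13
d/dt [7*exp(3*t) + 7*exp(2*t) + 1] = (21*exp(t) + 14)*exp(2*t)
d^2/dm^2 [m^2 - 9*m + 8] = 2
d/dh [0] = 0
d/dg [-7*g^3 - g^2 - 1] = g*(-21*g - 2)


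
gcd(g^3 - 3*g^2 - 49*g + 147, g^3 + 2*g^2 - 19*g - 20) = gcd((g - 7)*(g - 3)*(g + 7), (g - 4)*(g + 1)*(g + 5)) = 1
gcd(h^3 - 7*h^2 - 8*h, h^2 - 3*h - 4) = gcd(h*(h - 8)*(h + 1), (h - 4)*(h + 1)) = h + 1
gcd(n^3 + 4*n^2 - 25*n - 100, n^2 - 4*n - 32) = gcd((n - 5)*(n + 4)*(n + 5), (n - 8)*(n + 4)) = n + 4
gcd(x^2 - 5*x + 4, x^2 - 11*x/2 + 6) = x - 4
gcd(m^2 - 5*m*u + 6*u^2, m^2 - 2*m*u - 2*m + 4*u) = -m + 2*u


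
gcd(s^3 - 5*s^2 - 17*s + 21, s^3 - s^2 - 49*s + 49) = s^2 - 8*s + 7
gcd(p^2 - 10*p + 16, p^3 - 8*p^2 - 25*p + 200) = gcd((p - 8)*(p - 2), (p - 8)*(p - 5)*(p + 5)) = p - 8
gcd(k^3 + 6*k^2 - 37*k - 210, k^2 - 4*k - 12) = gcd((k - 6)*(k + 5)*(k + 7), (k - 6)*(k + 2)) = k - 6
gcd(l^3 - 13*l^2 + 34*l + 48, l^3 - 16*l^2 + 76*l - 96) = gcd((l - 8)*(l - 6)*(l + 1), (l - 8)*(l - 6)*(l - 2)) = l^2 - 14*l + 48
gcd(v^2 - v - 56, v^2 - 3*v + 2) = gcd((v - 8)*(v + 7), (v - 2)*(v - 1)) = 1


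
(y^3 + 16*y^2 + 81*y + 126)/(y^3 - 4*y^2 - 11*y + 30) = (y^2 + 13*y + 42)/(y^2 - 7*y + 10)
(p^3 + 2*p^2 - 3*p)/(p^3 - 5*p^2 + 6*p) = (p^2 + 2*p - 3)/(p^2 - 5*p + 6)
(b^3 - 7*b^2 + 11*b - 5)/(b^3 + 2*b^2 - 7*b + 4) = (b - 5)/(b + 4)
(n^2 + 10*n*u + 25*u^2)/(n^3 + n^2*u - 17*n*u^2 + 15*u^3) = (n + 5*u)/(n^2 - 4*n*u + 3*u^2)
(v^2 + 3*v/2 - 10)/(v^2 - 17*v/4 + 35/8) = 4*(v + 4)/(4*v - 7)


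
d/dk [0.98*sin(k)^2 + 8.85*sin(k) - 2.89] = (1.96*sin(k) + 8.85)*cos(k)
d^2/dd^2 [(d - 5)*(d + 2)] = 2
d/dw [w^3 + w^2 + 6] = w*(3*w + 2)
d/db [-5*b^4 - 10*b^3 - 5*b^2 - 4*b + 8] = -20*b^3 - 30*b^2 - 10*b - 4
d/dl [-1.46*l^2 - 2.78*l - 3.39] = -2.92*l - 2.78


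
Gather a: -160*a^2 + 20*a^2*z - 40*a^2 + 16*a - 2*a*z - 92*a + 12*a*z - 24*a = a^2*(20*z - 200) + a*(10*z - 100)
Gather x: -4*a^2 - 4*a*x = -4*a^2 - 4*a*x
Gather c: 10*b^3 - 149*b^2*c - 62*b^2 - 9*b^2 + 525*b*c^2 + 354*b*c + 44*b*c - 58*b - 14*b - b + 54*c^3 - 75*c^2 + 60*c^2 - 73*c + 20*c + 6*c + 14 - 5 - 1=10*b^3 - 71*b^2 - 73*b + 54*c^3 + c^2*(525*b - 15) + c*(-149*b^2 + 398*b - 47) + 8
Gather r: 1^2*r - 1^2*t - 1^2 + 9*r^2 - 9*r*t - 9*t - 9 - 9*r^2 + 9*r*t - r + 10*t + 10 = 0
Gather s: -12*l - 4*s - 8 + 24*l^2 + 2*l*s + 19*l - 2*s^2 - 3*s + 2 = 24*l^2 + 7*l - 2*s^2 + s*(2*l - 7) - 6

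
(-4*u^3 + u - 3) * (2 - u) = 4*u^4 - 8*u^3 - u^2 + 5*u - 6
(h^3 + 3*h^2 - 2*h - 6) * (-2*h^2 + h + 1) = -2*h^5 - 5*h^4 + 8*h^3 + 13*h^2 - 8*h - 6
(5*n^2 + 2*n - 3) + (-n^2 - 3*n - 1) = 4*n^2 - n - 4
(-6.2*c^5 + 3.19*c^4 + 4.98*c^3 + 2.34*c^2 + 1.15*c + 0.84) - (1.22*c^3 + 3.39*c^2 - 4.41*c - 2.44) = -6.2*c^5 + 3.19*c^4 + 3.76*c^3 - 1.05*c^2 + 5.56*c + 3.28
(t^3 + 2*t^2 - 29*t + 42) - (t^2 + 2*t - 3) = t^3 + t^2 - 31*t + 45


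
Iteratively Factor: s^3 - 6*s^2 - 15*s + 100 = (s - 5)*(s^2 - s - 20) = (s - 5)*(s + 4)*(s - 5)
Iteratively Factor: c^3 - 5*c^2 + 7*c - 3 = (c - 1)*(c^2 - 4*c + 3) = (c - 1)^2*(c - 3)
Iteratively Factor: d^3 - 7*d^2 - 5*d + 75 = (d - 5)*(d^2 - 2*d - 15) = (d - 5)^2*(d + 3)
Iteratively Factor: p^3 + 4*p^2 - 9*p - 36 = (p - 3)*(p^2 + 7*p + 12) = (p - 3)*(p + 4)*(p + 3)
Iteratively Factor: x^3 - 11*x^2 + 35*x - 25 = (x - 5)*(x^2 - 6*x + 5) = (x - 5)^2*(x - 1)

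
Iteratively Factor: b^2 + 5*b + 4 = (b + 4)*(b + 1)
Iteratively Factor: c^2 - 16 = (c - 4)*(c + 4)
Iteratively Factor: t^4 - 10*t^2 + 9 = (t - 3)*(t^3 + 3*t^2 - t - 3) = (t - 3)*(t + 1)*(t^2 + 2*t - 3) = (t - 3)*(t + 1)*(t + 3)*(t - 1)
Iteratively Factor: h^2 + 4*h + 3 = (h + 3)*(h + 1)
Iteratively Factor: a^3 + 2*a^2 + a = (a + 1)*(a^2 + a) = (a + 1)^2*(a)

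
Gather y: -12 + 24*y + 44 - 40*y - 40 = -16*y - 8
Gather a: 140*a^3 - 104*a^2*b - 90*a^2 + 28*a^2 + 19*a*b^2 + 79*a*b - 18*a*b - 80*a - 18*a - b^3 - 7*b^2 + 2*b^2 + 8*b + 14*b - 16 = 140*a^3 + a^2*(-104*b - 62) + a*(19*b^2 + 61*b - 98) - b^3 - 5*b^2 + 22*b - 16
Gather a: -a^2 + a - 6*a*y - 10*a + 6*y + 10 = -a^2 + a*(-6*y - 9) + 6*y + 10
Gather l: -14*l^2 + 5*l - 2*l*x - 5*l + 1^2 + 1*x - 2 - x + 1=-14*l^2 - 2*l*x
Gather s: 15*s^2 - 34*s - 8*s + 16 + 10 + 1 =15*s^2 - 42*s + 27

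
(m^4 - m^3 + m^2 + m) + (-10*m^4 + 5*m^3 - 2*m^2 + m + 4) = -9*m^4 + 4*m^3 - m^2 + 2*m + 4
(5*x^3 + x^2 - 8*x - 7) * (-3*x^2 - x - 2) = -15*x^5 - 8*x^4 + 13*x^3 + 27*x^2 + 23*x + 14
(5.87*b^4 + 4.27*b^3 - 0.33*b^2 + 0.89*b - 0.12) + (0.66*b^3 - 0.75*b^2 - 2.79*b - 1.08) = 5.87*b^4 + 4.93*b^3 - 1.08*b^2 - 1.9*b - 1.2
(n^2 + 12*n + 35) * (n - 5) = n^3 + 7*n^2 - 25*n - 175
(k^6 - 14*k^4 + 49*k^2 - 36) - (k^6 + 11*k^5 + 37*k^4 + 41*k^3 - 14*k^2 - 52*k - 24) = -11*k^5 - 51*k^4 - 41*k^3 + 63*k^2 + 52*k - 12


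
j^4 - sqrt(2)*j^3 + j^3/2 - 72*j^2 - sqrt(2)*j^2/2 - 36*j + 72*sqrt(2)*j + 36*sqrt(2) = (j + 1/2)*(j - 6*sqrt(2))*(j - sqrt(2))*(j + 6*sqrt(2))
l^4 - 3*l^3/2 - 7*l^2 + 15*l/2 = l*(l - 3)*(l - 1)*(l + 5/2)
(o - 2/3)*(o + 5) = o^2 + 13*o/3 - 10/3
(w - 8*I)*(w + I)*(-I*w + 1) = -I*w^3 - 6*w^2 - 15*I*w + 8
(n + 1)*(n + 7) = n^2 + 8*n + 7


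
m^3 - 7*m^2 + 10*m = m*(m - 5)*(m - 2)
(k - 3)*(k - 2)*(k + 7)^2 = k^4 + 9*k^3 - 15*k^2 - 161*k + 294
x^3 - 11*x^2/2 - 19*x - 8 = (x - 8)*(x + 1/2)*(x + 2)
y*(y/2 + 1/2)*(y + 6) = y^3/2 + 7*y^2/2 + 3*y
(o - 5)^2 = o^2 - 10*o + 25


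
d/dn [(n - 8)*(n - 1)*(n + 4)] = 3*n^2 - 10*n - 28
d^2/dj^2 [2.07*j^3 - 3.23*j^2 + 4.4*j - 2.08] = 12.42*j - 6.46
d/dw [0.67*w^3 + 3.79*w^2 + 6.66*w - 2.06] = 2.01*w^2 + 7.58*w + 6.66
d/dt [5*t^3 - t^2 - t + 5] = 15*t^2 - 2*t - 1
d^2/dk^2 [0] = 0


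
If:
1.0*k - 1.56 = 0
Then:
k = 1.56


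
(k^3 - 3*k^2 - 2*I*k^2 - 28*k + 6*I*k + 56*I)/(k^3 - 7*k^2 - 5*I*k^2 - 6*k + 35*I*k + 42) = (k + 4)/(k - 3*I)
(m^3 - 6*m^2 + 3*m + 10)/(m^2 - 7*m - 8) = (m^2 - 7*m + 10)/(m - 8)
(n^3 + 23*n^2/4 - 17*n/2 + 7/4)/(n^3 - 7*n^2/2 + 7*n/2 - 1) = (4*n^2 + 27*n - 7)/(2*(2*n^2 - 5*n + 2))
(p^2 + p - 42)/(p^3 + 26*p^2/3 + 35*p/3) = 3*(p - 6)/(p*(3*p + 5))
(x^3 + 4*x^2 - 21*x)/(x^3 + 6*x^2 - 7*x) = (x - 3)/(x - 1)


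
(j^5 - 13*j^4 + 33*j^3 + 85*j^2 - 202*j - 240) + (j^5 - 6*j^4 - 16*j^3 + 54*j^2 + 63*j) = 2*j^5 - 19*j^4 + 17*j^3 + 139*j^2 - 139*j - 240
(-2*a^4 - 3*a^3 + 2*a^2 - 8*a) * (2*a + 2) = -4*a^5 - 10*a^4 - 2*a^3 - 12*a^2 - 16*a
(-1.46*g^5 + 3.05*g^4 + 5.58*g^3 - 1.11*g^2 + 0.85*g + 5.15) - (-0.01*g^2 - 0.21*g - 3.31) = -1.46*g^5 + 3.05*g^4 + 5.58*g^3 - 1.1*g^2 + 1.06*g + 8.46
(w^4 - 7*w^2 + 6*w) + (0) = w^4 - 7*w^2 + 6*w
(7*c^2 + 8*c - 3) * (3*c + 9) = 21*c^3 + 87*c^2 + 63*c - 27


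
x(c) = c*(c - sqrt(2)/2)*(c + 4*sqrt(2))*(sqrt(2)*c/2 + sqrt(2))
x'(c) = sqrt(2)*c*(c - sqrt(2)/2)*(c + 4*sqrt(2))/2 + c*(c - sqrt(2)/2)*(sqrt(2)*c/2 + sqrt(2)) + c*(c + 4*sqrt(2))*(sqrt(2)*c/2 + sqrt(2)) + (c - sqrt(2)/2)*(c + 4*sqrt(2))*(sqrt(2)*c/2 + sqrt(2)) = 2*sqrt(2)*c^3 + 3*sqrt(2)*c^2 + 21*c^2/2 - 4*sqrt(2)*c + 14*c - 4*sqrt(2)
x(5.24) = 1325.05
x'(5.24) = 849.81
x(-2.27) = -4.37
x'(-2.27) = 18.29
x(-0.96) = 5.53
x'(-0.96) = -2.58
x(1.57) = 24.71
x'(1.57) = 54.73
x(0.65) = -0.44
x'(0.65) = 6.77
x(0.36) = -1.25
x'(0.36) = -0.61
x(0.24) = -1.05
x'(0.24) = -2.77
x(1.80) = 39.42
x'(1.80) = 73.62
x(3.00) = 210.53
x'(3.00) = 228.42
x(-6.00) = 39.06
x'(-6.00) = -135.92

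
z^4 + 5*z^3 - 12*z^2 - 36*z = z*(z - 3)*(z + 2)*(z + 6)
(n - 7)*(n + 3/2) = n^2 - 11*n/2 - 21/2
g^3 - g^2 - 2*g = g*(g - 2)*(g + 1)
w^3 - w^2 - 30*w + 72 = (w - 4)*(w - 3)*(w + 6)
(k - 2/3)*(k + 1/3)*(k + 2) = k^3 + 5*k^2/3 - 8*k/9 - 4/9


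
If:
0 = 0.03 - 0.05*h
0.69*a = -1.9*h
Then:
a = -1.65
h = 0.60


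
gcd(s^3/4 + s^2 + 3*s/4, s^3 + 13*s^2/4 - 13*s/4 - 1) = 1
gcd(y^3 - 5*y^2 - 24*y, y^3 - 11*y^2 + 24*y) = y^2 - 8*y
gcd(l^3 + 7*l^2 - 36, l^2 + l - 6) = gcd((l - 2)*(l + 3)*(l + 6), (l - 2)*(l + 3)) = l^2 + l - 6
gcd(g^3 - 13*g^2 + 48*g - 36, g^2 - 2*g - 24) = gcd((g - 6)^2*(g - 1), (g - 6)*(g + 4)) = g - 6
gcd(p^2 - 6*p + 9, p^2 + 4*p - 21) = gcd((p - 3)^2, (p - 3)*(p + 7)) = p - 3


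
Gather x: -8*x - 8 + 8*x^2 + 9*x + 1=8*x^2 + x - 7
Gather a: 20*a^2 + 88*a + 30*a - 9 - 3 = 20*a^2 + 118*a - 12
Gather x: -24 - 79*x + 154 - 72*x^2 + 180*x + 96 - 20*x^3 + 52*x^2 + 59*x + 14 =-20*x^3 - 20*x^2 + 160*x + 240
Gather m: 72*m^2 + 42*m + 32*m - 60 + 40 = 72*m^2 + 74*m - 20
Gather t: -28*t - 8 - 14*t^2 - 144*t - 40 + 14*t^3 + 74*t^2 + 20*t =14*t^3 + 60*t^2 - 152*t - 48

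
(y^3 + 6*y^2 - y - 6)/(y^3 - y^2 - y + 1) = (y + 6)/(y - 1)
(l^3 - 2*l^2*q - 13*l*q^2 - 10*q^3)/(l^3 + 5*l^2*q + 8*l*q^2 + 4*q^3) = (l - 5*q)/(l + 2*q)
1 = 1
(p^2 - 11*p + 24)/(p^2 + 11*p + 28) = (p^2 - 11*p + 24)/(p^2 + 11*p + 28)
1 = 1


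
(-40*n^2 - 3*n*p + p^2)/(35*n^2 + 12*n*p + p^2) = (-8*n + p)/(7*n + p)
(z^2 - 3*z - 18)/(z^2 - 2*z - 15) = (z - 6)/(z - 5)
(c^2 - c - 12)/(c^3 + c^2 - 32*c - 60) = (c^2 - c - 12)/(c^3 + c^2 - 32*c - 60)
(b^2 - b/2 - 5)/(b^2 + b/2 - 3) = (2*b - 5)/(2*b - 3)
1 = 1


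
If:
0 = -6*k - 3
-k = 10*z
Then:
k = -1/2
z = 1/20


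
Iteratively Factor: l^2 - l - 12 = (l + 3)*(l - 4)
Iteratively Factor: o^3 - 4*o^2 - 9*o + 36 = (o - 4)*(o^2 - 9) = (o - 4)*(o - 3)*(o + 3)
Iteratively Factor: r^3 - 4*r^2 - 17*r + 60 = (r + 4)*(r^2 - 8*r + 15) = (r - 3)*(r + 4)*(r - 5)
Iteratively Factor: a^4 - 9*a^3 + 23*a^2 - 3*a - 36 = (a - 4)*(a^3 - 5*a^2 + 3*a + 9) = (a - 4)*(a - 3)*(a^2 - 2*a - 3) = (a - 4)*(a - 3)*(a + 1)*(a - 3)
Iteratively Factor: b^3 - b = (b - 1)*(b^2 + b) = (b - 1)*(b + 1)*(b)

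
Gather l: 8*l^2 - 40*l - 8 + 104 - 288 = 8*l^2 - 40*l - 192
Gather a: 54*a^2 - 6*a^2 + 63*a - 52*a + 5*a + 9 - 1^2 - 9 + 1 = 48*a^2 + 16*a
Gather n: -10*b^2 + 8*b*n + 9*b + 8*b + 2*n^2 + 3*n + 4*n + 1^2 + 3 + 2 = -10*b^2 + 17*b + 2*n^2 + n*(8*b + 7) + 6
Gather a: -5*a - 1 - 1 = -5*a - 2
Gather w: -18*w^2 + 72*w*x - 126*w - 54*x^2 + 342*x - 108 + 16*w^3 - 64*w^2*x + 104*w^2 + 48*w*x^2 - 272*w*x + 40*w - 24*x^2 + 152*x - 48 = 16*w^3 + w^2*(86 - 64*x) + w*(48*x^2 - 200*x - 86) - 78*x^2 + 494*x - 156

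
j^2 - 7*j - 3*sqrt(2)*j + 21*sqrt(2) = (j - 7)*(j - 3*sqrt(2))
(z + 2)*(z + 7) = z^2 + 9*z + 14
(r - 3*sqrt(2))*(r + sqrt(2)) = r^2 - 2*sqrt(2)*r - 6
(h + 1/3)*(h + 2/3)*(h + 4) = h^3 + 5*h^2 + 38*h/9 + 8/9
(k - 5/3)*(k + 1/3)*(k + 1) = k^3 - k^2/3 - 17*k/9 - 5/9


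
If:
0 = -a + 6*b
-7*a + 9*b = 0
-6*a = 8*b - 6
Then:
No Solution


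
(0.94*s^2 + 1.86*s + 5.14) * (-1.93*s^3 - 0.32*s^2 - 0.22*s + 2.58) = -1.8142*s^5 - 3.8906*s^4 - 10.7222*s^3 + 0.3712*s^2 + 3.668*s + 13.2612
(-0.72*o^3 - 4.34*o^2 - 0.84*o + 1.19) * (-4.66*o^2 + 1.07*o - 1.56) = 3.3552*o^5 + 19.454*o^4 + 0.3938*o^3 + 0.326200000000001*o^2 + 2.5837*o - 1.8564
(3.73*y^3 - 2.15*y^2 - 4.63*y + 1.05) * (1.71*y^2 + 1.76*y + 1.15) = 6.3783*y^5 + 2.8883*y^4 - 7.4118*y^3 - 8.8258*y^2 - 3.4765*y + 1.2075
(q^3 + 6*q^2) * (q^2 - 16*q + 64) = q^5 - 10*q^4 - 32*q^3 + 384*q^2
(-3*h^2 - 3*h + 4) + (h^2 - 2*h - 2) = -2*h^2 - 5*h + 2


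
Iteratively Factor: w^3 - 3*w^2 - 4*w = (w - 4)*(w^2 + w) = (w - 4)*(w + 1)*(w)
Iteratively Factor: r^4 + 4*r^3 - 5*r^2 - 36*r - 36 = (r + 2)*(r^3 + 2*r^2 - 9*r - 18) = (r + 2)*(r + 3)*(r^2 - r - 6) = (r + 2)^2*(r + 3)*(r - 3)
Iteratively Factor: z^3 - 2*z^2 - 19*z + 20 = (z + 4)*(z^2 - 6*z + 5) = (z - 5)*(z + 4)*(z - 1)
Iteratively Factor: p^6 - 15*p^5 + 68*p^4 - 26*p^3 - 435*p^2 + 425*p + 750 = (p - 3)*(p^5 - 12*p^4 + 32*p^3 + 70*p^2 - 225*p - 250) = (p - 5)*(p - 3)*(p^4 - 7*p^3 - 3*p^2 + 55*p + 50) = (p - 5)^2*(p - 3)*(p^3 - 2*p^2 - 13*p - 10) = (p - 5)^2*(p - 3)*(p + 2)*(p^2 - 4*p - 5) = (p - 5)^2*(p - 3)*(p + 1)*(p + 2)*(p - 5)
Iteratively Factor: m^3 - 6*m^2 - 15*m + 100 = (m + 4)*(m^2 - 10*m + 25) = (m - 5)*(m + 4)*(m - 5)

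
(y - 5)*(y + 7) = y^2 + 2*y - 35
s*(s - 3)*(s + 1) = s^3 - 2*s^2 - 3*s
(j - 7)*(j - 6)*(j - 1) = j^3 - 14*j^2 + 55*j - 42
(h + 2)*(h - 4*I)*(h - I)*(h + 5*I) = h^4 + 2*h^3 + 21*h^2 + 42*h - 20*I*h - 40*I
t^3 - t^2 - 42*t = t*(t - 7)*(t + 6)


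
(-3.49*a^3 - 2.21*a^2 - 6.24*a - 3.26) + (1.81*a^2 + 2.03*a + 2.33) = -3.49*a^3 - 0.4*a^2 - 4.21*a - 0.93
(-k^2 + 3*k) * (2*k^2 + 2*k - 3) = -2*k^4 + 4*k^3 + 9*k^2 - 9*k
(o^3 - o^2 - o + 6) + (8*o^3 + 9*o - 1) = 9*o^3 - o^2 + 8*o + 5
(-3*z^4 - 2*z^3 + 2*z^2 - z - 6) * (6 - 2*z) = 6*z^5 - 14*z^4 - 16*z^3 + 14*z^2 + 6*z - 36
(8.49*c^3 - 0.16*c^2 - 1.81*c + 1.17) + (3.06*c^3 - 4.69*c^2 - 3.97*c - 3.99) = 11.55*c^3 - 4.85*c^2 - 5.78*c - 2.82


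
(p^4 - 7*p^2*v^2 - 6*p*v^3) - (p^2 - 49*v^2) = p^4 - 7*p^2*v^2 - p^2 - 6*p*v^3 + 49*v^2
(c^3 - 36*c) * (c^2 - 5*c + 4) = c^5 - 5*c^4 - 32*c^3 + 180*c^2 - 144*c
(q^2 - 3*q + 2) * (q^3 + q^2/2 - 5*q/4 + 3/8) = q^5 - 5*q^4/2 - 3*q^3/4 + 41*q^2/8 - 29*q/8 + 3/4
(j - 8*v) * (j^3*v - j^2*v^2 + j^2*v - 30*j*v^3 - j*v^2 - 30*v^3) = j^4*v - 9*j^3*v^2 + j^3*v - 22*j^2*v^3 - 9*j^2*v^2 + 240*j*v^4 - 22*j*v^3 + 240*v^4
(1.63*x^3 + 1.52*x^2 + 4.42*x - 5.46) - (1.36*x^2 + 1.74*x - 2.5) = 1.63*x^3 + 0.16*x^2 + 2.68*x - 2.96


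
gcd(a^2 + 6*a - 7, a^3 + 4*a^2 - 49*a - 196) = a + 7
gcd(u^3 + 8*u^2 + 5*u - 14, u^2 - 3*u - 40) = 1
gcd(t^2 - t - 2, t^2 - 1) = t + 1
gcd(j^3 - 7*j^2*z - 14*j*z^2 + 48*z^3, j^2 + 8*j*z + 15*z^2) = j + 3*z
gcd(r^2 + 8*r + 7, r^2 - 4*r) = 1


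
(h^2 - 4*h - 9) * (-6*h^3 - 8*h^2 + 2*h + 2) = -6*h^5 + 16*h^4 + 88*h^3 + 66*h^2 - 26*h - 18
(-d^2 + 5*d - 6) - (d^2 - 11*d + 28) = -2*d^2 + 16*d - 34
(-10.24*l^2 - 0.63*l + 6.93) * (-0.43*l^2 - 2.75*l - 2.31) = 4.4032*l^4 + 28.4309*l^3 + 22.407*l^2 - 17.6022*l - 16.0083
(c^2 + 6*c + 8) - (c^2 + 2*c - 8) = 4*c + 16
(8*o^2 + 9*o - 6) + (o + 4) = 8*o^2 + 10*o - 2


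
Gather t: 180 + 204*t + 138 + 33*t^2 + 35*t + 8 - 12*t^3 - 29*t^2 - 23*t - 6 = -12*t^3 + 4*t^2 + 216*t + 320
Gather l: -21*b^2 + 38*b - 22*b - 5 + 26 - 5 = -21*b^2 + 16*b + 16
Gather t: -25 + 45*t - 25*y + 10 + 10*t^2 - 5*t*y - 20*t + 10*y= 10*t^2 + t*(25 - 5*y) - 15*y - 15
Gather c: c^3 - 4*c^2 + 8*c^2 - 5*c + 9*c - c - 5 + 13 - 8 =c^3 + 4*c^2 + 3*c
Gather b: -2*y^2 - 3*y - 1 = -2*y^2 - 3*y - 1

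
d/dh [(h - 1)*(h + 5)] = 2*h + 4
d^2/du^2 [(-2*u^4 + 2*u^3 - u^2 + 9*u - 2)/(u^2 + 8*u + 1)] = 2*(-2*u^6 - 48*u^5 - 390*u^4 + 15*u^3 + 33*u^2 - 69*u - 199)/(u^6 + 24*u^5 + 195*u^4 + 560*u^3 + 195*u^2 + 24*u + 1)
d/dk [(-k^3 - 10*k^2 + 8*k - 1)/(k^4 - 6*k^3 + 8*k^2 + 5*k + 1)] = (k^6 + 20*k^5 - 92*k^4 + 90*k^3 - 135*k^2 - 4*k + 13)/(k^8 - 12*k^7 + 52*k^6 - 86*k^5 + 6*k^4 + 68*k^3 + 41*k^2 + 10*k + 1)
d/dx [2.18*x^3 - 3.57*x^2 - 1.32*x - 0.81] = 6.54*x^2 - 7.14*x - 1.32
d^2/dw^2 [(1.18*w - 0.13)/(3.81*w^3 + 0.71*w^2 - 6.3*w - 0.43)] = (102.773988*w^5 - 3.493008*w^4 + 52.210148*w^3 + 41.52747*w^2 + 4.37259000000002*w - 16.792018)/(55.306341*w^9 + 30.919293*w^8 - 268.592427*w^7 - 120.620638*w^6 + 437.150052*w^5 + 145.817151*w^4 - 236.393253*w^3 - 50.806263*w^2 - 3.49461*w - 0.079507)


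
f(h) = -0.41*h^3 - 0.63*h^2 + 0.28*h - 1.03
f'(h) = -1.23*h^2 - 1.26*h + 0.28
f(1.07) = -1.95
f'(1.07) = -2.48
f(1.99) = -6.20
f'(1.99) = -7.10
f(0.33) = -1.02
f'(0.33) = -0.27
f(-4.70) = 26.30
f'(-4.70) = -20.97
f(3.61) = -27.52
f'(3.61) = -20.30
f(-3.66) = 9.61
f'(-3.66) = -11.58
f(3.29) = -21.53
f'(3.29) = -17.18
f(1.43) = -3.12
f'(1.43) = -4.04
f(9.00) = -348.43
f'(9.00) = -110.69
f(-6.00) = 63.17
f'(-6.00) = -36.44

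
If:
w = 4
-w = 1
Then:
No Solution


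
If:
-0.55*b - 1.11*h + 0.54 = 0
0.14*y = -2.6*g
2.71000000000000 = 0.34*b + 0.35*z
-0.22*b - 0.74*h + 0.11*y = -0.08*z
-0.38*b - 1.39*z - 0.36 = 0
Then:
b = 11.46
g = 0.51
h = -5.19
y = -9.54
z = -3.39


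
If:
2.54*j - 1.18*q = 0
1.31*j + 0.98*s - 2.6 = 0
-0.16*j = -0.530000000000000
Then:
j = 3.31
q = 7.13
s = -1.77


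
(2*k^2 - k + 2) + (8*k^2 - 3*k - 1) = 10*k^2 - 4*k + 1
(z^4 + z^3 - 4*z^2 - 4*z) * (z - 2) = z^5 - z^4 - 6*z^3 + 4*z^2 + 8*z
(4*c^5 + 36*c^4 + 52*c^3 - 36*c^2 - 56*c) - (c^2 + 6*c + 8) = 4*c^5 + 36*c^4 + 52*c^3 - 37*c^2 - 62*c - 8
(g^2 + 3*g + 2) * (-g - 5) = -g^3 - 8*g^2 - 17*g - 10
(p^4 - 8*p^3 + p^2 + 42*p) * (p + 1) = p^5 - 7*p^4 - 7*p^3 + 43*p^2 + 42*p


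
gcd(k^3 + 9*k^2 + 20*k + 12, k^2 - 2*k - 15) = 1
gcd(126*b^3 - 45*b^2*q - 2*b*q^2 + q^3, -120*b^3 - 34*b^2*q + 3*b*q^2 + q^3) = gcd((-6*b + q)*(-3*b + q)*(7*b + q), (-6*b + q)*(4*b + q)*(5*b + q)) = -6*b + q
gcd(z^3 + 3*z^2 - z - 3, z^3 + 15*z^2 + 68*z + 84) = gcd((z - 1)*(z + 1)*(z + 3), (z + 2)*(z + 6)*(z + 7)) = 1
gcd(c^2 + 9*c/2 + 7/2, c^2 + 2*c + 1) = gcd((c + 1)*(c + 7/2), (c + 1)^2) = c + 1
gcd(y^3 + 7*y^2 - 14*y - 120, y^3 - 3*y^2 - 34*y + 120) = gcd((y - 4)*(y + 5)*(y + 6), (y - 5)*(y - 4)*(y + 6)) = y^2 + 2*y - 24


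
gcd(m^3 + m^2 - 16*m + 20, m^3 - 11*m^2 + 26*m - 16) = m - 2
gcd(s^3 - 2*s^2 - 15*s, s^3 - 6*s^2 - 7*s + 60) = s^2 - 2*s - 15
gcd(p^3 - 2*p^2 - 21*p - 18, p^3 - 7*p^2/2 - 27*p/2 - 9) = p^2 - 5*p - 6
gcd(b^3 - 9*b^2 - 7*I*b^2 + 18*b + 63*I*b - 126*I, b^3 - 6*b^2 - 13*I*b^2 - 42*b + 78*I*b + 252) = b^2 + b*(-6 - 7*I) + 42*I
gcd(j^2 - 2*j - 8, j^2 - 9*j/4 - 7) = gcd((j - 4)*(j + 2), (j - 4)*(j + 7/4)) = j - 4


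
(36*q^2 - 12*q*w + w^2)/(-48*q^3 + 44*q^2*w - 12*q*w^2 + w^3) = (-6*q + w)/(8*q^2 - 6*q*w + w^2)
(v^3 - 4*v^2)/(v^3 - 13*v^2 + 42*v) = v*(v - 4)/(v^2 - 13*v + 42)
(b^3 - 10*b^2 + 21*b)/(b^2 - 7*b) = b - 3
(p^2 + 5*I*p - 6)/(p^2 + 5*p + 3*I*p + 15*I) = (p + 2*I)/(p + 5)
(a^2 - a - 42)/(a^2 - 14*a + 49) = (a + 6)/(a - 7)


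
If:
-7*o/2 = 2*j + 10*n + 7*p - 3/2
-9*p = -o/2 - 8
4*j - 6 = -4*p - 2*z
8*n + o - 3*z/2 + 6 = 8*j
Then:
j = 105/142 - 175*z/284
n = 79/284 - 49*z/71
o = 297*z/142 - 164/71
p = 33*z/284 + 54/71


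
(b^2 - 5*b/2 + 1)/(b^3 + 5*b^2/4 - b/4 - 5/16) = 8*(b - 2)/(8*b^2 + 14*b + 5)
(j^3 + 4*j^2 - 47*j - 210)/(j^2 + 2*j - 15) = (j^2 - j - 42)/(j - 3)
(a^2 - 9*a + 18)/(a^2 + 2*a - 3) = (a^2 - 9*a + 18)/(a^2 + 2*a - 3)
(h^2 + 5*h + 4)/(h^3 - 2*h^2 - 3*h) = (h + 4)/(h*(h - 3))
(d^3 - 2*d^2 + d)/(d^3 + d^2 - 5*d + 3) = d/(d + 3)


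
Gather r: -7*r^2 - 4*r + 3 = -7*r^2 - 4*r + 3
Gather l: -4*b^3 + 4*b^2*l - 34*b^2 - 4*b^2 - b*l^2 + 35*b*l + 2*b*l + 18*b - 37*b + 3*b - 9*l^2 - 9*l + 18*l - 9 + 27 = -4*b^3 - 38*b^2 - 16*b + l^2*(-b - 9) + l*(4*b^2 + 37*b + 9) + 18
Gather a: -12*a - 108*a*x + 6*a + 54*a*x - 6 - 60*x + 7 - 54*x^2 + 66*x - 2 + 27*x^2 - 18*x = a*(-54*x - 6) - 27*x^2 - 12*x - 1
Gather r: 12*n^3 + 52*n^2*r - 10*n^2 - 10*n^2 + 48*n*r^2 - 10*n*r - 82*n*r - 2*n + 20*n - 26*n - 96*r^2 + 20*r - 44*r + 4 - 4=12*n^3 - 20*n^2 - 8*n + r^2*(48*n - 96) + r*(52*n^2 - 92*n - 24)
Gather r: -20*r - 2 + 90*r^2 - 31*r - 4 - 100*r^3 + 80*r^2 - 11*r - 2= -100*r^3 + 170*r^2 - 62*r - 8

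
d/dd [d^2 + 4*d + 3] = 2*d + 4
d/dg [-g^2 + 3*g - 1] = 3 - 2*g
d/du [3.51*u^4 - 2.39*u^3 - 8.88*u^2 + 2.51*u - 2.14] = 14.04*u^3 - 7.17*u^2 - 17.76*u + 2.51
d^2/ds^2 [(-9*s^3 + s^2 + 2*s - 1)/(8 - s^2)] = 14*(10*s^3 - 3*s^2 + 240*s - 8)/(s^6 - 24*s^4 + 192*s^2 - 512)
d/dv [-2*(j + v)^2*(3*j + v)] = 2*(-7*j - 3*v)*(j + v)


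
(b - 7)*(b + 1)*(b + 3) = b^3 - 3*b^2 - 25*b - 21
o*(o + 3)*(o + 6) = o^3 + 9*o^2 + 18*o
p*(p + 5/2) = p^2 + 5*p/2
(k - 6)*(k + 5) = k^2 - k - 30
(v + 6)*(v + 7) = v^2 + 13*v + 42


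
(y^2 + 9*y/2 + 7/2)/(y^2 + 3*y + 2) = (y + 7/2)/(y + 2)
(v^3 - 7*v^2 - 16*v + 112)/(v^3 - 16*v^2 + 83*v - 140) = (v + 4)/(v - 5)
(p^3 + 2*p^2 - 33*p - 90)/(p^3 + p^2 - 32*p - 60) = (p + 3)/(p + 2)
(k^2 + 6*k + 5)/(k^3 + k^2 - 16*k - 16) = (k + 5)/(k^2 - 16)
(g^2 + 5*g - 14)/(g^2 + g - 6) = (g + 7)/(g + 3)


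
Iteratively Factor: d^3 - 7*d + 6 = (d + 3)*(d^2 - 3*d + 2) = (d - 1)*(d + 3)*(d - 2)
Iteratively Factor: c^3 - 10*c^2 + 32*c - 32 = (c - 4)*(c^2 - 6*c + 8) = (c - 4)^2*(c - 2)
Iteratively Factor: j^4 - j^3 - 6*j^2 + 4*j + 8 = (j - 2)*(j^3 + j^2 - 4*j - 4) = (j - 2)*(j + 2)*(j^2 - j - 2) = (j - 2)^2*(j + 2)*(j + 1)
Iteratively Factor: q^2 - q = (q)*(q - 1)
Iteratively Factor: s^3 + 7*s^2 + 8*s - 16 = (s + 4)*(s^2 + 3*s - 4) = (s + 4)^2*(s - 1)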